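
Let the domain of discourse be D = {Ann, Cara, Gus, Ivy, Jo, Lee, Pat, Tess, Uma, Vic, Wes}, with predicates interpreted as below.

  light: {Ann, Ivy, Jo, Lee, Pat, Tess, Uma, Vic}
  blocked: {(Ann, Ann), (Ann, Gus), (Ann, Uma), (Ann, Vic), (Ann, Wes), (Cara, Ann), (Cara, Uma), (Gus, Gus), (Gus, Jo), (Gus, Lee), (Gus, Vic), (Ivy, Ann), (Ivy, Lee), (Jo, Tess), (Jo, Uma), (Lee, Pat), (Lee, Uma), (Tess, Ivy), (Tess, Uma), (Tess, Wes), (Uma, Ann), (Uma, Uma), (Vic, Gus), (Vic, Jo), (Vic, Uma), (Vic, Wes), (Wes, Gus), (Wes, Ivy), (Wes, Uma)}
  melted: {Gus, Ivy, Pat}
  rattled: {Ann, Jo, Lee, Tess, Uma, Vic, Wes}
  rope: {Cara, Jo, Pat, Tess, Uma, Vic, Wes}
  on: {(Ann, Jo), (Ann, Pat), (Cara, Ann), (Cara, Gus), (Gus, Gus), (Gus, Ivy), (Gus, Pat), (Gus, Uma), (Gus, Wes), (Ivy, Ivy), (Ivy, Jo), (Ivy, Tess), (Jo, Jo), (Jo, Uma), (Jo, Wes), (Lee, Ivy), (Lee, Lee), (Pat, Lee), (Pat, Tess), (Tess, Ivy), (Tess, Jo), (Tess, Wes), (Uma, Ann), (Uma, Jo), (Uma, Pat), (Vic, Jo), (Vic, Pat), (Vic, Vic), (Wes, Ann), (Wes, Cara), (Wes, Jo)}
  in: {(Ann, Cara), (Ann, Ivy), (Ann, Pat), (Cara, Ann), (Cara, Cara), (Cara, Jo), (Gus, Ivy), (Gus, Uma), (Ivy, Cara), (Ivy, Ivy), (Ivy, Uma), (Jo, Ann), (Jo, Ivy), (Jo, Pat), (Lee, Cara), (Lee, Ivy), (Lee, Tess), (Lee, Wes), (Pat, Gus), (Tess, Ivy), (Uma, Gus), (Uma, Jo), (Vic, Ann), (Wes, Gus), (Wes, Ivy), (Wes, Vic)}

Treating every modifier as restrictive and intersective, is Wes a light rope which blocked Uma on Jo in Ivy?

⟦which blocked Uma⟧ = {x : ⟨x, Uma⟩ ∈ ⟦blocked⟧} = {Ann, Cara, Jo, Lee, Tess, Uma, Vic, Wes}
⟦on Jo⟧ = {x : ⟨x, Jo⟩ ∈ ⟦on⟧} = {Ann, Ivy, Jo, Tess, Uma, Vic, Wes}
⟦in Ivy⟧ = {x : ⟨x, Ivy⟩ ∈ ⟦in⟧} = {Ann, Gus, Ivy, Jo, Lee, Tess, Wes}
⟦rope⟧ = {Cara, Jo, Pat, Tess, Uma, Vic, Wes}
… ∩ ⟦which blocked Uma⟧ = {Cara, Jo, Pat, Tess, Uma, Vic, Wes} ∩ {Ann, Cara, Jo, Lee, Tess, Uma, Vic, Wes} = {Cara, Jo, Tess, Uma, Vic, Wes}
… ∩ ⟦on Jo⟧ = {Cara, Jo, Tess, Uma, Vic, Wes} ∩ {Ann, Ivy, Jo, Tess, Uma, Vic, Wes} = {Jo, Tess, Uma, Vic, Wes}
… ∩ ⟦in Ivy⟧ = {Jo, Tess, Uma, Vic, Wes} ∩ {Ann, Gus, Ivy, Jo, Lee, Tess, Wes} = {Jo, Tess, Wes}
… ∩ ⟦light⟧ = {Jo, Tess, Wes} ∩ {Ann, Ivy, Jo, Lee, Pat, Tess, Uma, Vic} = {Jo, Tess}
⟦light rope which blocked Uma on Jo in Ivy⟧ = {Jo, Tess}; Wes ∉ this set.

no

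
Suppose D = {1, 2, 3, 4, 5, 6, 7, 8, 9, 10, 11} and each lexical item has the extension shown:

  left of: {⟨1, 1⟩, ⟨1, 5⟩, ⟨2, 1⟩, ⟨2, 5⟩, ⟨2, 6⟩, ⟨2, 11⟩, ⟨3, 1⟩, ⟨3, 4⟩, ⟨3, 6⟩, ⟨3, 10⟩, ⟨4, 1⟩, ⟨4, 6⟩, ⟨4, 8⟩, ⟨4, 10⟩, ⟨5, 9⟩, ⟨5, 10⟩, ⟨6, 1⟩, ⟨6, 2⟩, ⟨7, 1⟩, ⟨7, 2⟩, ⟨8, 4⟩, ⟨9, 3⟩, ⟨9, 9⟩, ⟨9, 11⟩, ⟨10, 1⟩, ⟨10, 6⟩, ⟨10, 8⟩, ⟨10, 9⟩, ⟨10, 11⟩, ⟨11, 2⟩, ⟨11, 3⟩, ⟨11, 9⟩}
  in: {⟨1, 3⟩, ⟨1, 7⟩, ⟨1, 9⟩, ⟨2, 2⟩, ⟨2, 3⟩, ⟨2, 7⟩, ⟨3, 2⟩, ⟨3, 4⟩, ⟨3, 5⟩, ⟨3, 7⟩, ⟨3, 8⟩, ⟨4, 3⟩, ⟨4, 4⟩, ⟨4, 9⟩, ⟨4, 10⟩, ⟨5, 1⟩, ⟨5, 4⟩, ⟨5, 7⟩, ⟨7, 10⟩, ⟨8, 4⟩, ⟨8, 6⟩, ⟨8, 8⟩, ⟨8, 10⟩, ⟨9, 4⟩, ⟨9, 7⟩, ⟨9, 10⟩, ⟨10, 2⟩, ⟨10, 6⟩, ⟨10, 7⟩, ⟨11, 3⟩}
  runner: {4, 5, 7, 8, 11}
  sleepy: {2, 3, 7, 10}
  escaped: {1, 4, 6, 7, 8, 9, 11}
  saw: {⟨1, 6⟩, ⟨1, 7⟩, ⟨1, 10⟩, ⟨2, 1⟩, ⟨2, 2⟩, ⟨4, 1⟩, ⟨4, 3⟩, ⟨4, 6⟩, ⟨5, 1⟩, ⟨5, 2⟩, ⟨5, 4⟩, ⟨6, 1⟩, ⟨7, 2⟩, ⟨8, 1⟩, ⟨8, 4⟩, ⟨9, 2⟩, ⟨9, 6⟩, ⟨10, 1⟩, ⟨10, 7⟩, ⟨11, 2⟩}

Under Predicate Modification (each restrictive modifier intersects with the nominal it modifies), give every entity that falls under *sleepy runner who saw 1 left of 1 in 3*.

⟦who saw 1⟧ = {x : ⟨x, 1⟩ ∈ ⟦saw⟧} = {2, 4, 5, 6, 8, 10}
⟦left of 1⟧ = {x : ⟨x, 1⟩ ∈ ⟦left of⟧} = {1, 2, 3, 4, 6, 7, 10}
⟦in 3⟧ = {x : ⟨x, 3⟩ ∈ ⟦in⟧} = {1, 2, 4, 11}
⟦runner⟧ = {4, 5, 7, 8, 11}
… ∩ ⟦who saw 1⟧ = {4, 5, 7, 8, 11} ∩ {2, 4, 5, 6, 8, 10} = {4, 5, 8}
… ∩ ⟦left of 1⟧ = {4, 5, 8} ∩ {1, 2, 3, 4, 6, 7, 10} = {4}
… ∩ ⟦in 3⟧ = {4} ∩ {1, 2, 4, 11} = {4}
… ∩ ⟦sleepy⟧ = {4} ∩ {2, 3, 7, 10} = ∅
So ⟦sleepy runner who saw 1 left of 1 in 3⟧ = ∅.

∅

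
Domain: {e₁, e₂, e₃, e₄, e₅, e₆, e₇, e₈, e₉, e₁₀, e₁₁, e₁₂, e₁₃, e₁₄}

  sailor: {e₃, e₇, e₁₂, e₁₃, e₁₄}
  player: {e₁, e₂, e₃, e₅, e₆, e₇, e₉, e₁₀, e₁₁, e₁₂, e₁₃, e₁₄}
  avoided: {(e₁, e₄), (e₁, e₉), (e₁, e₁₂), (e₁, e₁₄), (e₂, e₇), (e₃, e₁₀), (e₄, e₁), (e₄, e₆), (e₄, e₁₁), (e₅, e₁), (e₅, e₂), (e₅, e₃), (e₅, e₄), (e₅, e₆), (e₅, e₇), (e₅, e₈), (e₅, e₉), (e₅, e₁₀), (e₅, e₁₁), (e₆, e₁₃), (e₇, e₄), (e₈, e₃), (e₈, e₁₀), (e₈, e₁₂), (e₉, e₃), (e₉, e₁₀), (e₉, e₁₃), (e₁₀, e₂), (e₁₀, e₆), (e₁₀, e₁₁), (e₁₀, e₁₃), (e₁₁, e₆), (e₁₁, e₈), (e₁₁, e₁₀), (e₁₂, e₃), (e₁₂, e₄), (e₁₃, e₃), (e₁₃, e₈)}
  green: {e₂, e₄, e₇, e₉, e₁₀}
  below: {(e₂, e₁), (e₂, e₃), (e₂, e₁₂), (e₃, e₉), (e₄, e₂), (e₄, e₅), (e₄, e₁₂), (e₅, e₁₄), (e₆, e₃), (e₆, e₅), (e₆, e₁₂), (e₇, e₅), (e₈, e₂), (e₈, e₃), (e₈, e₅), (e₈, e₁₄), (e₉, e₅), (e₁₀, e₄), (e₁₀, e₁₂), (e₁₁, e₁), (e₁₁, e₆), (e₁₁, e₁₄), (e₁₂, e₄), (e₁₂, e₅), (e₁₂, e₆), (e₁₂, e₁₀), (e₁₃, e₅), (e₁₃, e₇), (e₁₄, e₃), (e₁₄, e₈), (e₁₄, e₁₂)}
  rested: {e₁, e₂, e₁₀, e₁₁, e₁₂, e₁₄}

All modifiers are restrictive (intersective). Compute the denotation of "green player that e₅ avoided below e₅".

{e₇, e₉}

⟦that e₅ avoided⟧ = {x : ⟨e₅, x⟩ ∈ ⟦avoided⟧} = {e₁, e₂, e₃, e₄, e₆, e₇, e₈, e₉, e₁₀, e₁₁}
⟦below e₅⟧ = {x : ⟨x, e₅⟩ ∈ ⟦below⟧} = {e₄, e₆, e₇, e₈, e₉, e₁₂, e₁₃}
⟦player⟧ = {e₁, e₂, e₃, e₅, e₆, e₇, e₉, e₁₀, e₁₁, e₁₂, e₁₃, e₁₄}
… ∩ ⟦that e₅ avoided⟧ = {e₁, e₂, e₃, e₅, e₆, e₇, e₉, e₁₀, e₁₁, e₁₂, e₁₃, e₁₄} ∩ {e₁, e₂, e₃, e₄, e₆, e₇, e₈, e₉, e₁₀, e₁₁} = {e₁, e₂, e₃, e₆, e₇, e₉, e₁₀, e₁₁}
… ∩ ⟦below e₅⟧ = {e₁, e₂, e₃, e₆, e₇, e₉, e₁₀, e₁₁} ∩ {e₄, e₆, e₇, e₈, e₉, e₁₂, e₁₃} = {e₆, e₇, e₉}
… ∩ ⟦green⟧ = {e₆, e₇, e₉} ∩ {e₂, e₄, e₇, e₉, e₁₀} = {e₇, e₉}
So ⟦green player that e₅ avoided below e₅⟧ = {e₇, e₉}.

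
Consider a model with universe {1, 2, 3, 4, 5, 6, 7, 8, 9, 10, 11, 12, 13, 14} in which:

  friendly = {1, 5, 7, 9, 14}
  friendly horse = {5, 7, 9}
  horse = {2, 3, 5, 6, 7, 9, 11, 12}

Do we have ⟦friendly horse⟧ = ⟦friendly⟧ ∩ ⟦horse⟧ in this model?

yes

⟦friendly⟧ ∩ ⟦horse⟧ = {1, 5, 7, 9, 14} ∩ {2, 3, 5, 6, 7, 9, 11, 12} = {5, 7, 9}
Observed ⟦friendly horse⟧ = {5, 7, 9}.
These coincide, so the modifier is intersective here.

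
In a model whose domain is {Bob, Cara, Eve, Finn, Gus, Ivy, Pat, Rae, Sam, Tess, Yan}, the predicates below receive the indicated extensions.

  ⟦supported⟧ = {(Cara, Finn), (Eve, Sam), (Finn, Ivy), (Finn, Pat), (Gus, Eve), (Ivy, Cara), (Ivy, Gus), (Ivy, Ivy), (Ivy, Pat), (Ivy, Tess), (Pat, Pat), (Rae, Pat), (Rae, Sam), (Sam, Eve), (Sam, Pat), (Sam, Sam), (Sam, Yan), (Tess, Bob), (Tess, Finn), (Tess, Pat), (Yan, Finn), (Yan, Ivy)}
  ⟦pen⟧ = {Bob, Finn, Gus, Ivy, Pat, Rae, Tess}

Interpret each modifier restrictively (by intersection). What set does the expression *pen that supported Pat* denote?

⟦that supported Pat⟧ = {x : ⟨x, Pat⟩ ∈ ⟦supported⟧} = {Finn, Ivy, Pat, Rae, Sam, Tess}
⟦pen⟧ = {Bob, Finn, Gus, Ivy, Pat, Rae, Tess}
… ∩ ⟦that supported Pat⟧ = {Bob, Finn, Gus, Ivy, Pat, Rae, Tess} ∩ {Finn, Ivy, Pat, Rae, Sam, Tess} = {Finn, Ivy, Pat, Rae, Tess}
So ⟦pen that supported Pat⟧ = {Finn, Ivy, Pat, Rae, Tess}.

{Finn, Ivy, Pat, Rae, Tess}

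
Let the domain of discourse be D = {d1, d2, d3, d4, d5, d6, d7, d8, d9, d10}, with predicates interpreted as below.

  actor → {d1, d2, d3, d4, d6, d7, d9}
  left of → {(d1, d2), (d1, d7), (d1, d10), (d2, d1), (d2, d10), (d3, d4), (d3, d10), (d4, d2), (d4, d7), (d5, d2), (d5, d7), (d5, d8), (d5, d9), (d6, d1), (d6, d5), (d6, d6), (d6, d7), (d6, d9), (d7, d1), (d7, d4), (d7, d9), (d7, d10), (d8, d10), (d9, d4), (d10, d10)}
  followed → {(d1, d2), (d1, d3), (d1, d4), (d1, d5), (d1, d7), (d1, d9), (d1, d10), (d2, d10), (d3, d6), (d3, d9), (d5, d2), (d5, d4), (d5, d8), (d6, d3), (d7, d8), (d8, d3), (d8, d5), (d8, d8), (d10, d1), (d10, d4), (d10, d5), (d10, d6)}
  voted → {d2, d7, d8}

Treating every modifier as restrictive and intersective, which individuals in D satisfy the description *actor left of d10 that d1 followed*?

⟦left of d10⟧ = {x : ⟨x, d10⟩ ∈ ⟦left of⟧} = {d1, d2, d3, d7, d8, d10}
⟦that d1 followed⟧ = {x : ⟨d1, x⟩ ∈ ⟦followed⟧} = {d2, d3, d4, d5, d7, d9, d10}
⟦actor⟧ = {d1, d2, d3, d4, d6, d7, d9}
… ∩ ⟦left of d10⟧ = {d1, d2, d3, d4, d6, d7, d9} ∩ {d1, d2, d3, d7, d8, d10} = {d1, d2, d3, d7}
… ∩ ⟦that d1 followed⟧ = {d1, d2, d3, d7} ∩ {d2, d3, d4, d5, d7, d9, d10} = {d2, d3, d7}
So ⟦actor left of d10 that d1 followed⟧ = {d2, d3, d7}.

{d2, d3, d7}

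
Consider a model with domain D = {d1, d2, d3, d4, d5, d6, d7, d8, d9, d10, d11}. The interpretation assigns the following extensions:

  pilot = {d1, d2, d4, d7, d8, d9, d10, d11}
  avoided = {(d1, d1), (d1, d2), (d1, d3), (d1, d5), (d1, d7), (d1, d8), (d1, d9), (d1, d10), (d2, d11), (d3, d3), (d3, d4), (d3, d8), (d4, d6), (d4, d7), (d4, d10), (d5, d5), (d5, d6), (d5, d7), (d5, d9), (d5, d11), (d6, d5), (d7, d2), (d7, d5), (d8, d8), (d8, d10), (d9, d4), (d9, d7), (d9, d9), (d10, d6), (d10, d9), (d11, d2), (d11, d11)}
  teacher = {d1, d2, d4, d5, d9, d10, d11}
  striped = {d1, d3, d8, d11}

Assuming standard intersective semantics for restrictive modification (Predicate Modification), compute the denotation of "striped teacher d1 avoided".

{d1}

⟦d1 avoided⟧ = {x : ⟨d1, x⟩ ∈ ⟦avoided⟧} = {d1, d2, d3, d5, d7, d8, d9, d10}
⟦teacher⟧ = {d1, d2, d4, d5, d9, d10, d11}
… ∩ ⟦d1 avoided⟧ = {d1, d2, d4, d5, d9, d10, d11} ∩ {d1, d2, d3, d5, d7, d8, d9, d10} = {d1, d2, d5, d9, d10}
… ∩ ⟦striped⟧ = {d1, d2, d5, d9, d10} ∩ {d1, d3, d8, d11} = {d1}
So ⟦striped teacher d1 avoided⟧ = {d1}.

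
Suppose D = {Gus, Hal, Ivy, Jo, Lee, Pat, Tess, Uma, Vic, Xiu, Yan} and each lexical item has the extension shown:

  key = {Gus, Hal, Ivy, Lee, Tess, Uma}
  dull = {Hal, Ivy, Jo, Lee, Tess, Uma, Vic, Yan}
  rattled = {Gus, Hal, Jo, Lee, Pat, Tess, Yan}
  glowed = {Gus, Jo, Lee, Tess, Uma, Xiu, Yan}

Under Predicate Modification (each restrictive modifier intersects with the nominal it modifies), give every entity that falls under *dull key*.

{Hal, Ivy, Lee, Tess, Uma}

⟦key⟧ = {Gus, Hal, Ivy, Lee, Tess, Uma}
… ∩ ⟦dull⟧ = {Gus, Hal, Ivy, Lee, Tess, Uma} ∩ {Hal, Ivy, Jo, Lee, Tess, Uma, Vic, Yan} = {Hal, Ivy, Lee, Tess, Uma}
So ⟦dull key⟧ = {Hal, Ivy, Lee, Tess, Uma}.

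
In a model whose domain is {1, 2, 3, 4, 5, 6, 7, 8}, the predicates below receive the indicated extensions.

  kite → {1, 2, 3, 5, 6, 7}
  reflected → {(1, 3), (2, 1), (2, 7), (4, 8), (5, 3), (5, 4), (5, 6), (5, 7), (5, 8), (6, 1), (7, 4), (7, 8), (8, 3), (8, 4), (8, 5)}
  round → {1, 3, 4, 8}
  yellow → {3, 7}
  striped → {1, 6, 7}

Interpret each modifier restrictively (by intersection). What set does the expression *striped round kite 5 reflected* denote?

∅

⟦5 reflected⟧ = {x : ⟨5, x⟩ ∈ ⟦reflected⟧} = {3, 4, 6, 7, 8}
⟦kite⟧ = {1, 2, 3, 5, 6, 7}
… ∩ ⟦5 reflected⟧ = {1, 2, 3, 5, 6, 7} ∩ {3, 4, 6, 7, 8} = {3, 6, 7}
… ∩ ⟦striped⟧ = {3, 6, 7} ∩ {1, 6, 7} = {6, 7}
… ∩ ⟦round⟧ = {6, 7} ∩ {1, 3, 4, 8} = ∅
So ⟦striped round kite 5 reflected⟧ = ∅.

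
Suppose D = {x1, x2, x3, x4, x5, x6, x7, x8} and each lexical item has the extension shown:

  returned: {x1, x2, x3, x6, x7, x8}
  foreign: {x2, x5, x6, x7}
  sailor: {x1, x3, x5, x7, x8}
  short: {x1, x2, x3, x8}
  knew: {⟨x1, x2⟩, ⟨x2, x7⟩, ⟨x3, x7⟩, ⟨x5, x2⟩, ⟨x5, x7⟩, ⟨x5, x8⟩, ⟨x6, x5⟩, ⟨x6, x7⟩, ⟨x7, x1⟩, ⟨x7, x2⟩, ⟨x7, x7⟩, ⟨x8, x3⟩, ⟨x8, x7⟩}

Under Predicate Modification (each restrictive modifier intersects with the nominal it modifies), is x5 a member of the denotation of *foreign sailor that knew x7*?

yes

⟦that knew x7⟧ = {x : ⟨x, x7⟩ ∈ ⟦knew⟧} = {x2, x3, x5, x6, x7, x8}
⟦sailor⟧ = {x1, x3, x5, x7, x8}
… ∩ ⟦that knew x7⟧ = {x1, x3, x5, x7, x8} ∩ {x2, x3, x5, x6, x7, x8} = {x3, x5, x7, x8}
… ∩ ⟦foreign⟧ = {x3, x5, x7, x8} ∩ {x2, x5, x6, x7} = {x5, x7}
⟦foreign sailor that knew x7⟧ = {x5, x7}; x5 ∈ this set.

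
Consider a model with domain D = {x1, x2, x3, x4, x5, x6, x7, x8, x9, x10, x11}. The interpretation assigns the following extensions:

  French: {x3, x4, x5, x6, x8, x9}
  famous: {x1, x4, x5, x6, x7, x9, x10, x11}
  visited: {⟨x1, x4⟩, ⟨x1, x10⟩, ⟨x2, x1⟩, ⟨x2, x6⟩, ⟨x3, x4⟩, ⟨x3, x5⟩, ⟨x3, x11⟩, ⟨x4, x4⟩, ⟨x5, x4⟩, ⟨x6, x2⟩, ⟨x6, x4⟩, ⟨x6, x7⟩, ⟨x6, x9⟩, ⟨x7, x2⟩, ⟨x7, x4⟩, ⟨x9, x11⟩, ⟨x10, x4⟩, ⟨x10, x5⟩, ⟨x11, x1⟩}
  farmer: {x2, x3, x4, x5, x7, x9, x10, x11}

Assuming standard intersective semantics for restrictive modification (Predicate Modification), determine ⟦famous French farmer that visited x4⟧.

{x4, x5}

⟦that visited x4⟧ = {x : ⟨x, x4⟩ ∈ ⟦visited⟧} = {x1, x3, x4, x5, x6, x7, x10}
⟦farmer⟧ = {x2, x3, x4, x5, x7, x9, x10, x11}
… ∩ ⟦that visited x4⟧ = {x2, x3, x4, x5, x7, x9, x10, x11} ∩ {x1, x3, x4, x5, x6, x7, x10} = {x3, x4, x5, x7, x10}
… ∩ ⟦famous⟧ = {x3, x4, x5, x7, x10} ∩ {x1, x4, x5, x6, x7, x9, x10, x11} = {x4, x5, x7, x10}
… ∩ ⟦French⟧ = {x4, x5, x7, x10} ∩ {x3, x4, x5, x6, x8, x9} = {x4, x5}
So ⟦famous French farmer that visited x4⟧ = {x4, x5}.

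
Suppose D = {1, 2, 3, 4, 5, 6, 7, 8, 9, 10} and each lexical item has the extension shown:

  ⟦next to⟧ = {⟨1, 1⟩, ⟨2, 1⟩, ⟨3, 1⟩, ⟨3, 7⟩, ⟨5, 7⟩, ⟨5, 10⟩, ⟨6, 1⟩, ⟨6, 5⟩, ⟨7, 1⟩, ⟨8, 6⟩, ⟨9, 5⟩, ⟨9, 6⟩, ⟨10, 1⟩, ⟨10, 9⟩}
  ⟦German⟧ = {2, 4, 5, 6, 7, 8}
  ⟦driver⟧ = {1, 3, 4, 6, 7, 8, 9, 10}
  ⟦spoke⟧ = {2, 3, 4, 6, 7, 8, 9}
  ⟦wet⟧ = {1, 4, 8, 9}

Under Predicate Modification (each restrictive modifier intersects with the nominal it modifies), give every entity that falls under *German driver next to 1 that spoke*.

{6, 7}

⟦next to 1⟧ = {x : ⟨x, 1⟩ ∈ ⟦next to⟧} = {1, 2, 3, 6, 7, 10}
⟦that spoke⟧ = ⟦spoke⟧ = {2, 3, 4, 6, 7, 8, 9}
⟦driver⟧ = {1, 3, 4, 6, 7, 8, 9, 10}
… ∩ ⟦next to 1⟧ = {1, 3, 4, 6, 7, 8, 9, 10} ∩ {1, 2, 3, 6, 7, 10} = {1, 3, 6, 7, 10}
… ∩ ⟦that spoke⟧ = {1, 3, 6, 7, 10} ∩ {2, 3, 4, 6, 7, 8, 9} = {3, 6, 7}
… ∩ ⟦German⟧ = {3, 6, 7} ∩ {2, 4, 5, 6, 7, 8} = {6, 7}
So ⟦German driver next to 1 that spoke⟧ = {6, 7}.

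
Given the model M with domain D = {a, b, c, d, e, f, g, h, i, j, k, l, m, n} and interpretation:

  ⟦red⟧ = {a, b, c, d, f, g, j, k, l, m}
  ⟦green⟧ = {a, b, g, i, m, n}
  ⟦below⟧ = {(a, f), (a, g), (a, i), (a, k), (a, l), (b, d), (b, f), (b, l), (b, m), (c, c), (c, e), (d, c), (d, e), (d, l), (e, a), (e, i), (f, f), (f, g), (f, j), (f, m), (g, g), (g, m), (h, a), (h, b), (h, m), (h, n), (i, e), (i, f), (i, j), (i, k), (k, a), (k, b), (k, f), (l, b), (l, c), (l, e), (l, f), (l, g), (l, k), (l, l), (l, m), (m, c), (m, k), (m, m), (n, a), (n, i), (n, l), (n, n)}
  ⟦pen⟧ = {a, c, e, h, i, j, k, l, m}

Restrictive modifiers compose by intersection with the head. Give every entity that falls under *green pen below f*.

{a, i}

⟦below f⟧ = {x : ⟨x, f⟩ ∈ ⟦below⟧} = {a, b, f, i, k, l}
⟦pen⟧ = {a, c, e, h, i, j, k, l, m}
… ∩ ⟦below f⟧ = {a, c, e, h, i, j, k, l, m} ∩ {a, b, f, i, k, l} = {a, i, k, l}
… ∩ ⟦green⟧ = {a, i, k, l} ∩ {a, b, g, i, m, n} = {a, i}
So ⟦green pen below f⟧ = {a, i}.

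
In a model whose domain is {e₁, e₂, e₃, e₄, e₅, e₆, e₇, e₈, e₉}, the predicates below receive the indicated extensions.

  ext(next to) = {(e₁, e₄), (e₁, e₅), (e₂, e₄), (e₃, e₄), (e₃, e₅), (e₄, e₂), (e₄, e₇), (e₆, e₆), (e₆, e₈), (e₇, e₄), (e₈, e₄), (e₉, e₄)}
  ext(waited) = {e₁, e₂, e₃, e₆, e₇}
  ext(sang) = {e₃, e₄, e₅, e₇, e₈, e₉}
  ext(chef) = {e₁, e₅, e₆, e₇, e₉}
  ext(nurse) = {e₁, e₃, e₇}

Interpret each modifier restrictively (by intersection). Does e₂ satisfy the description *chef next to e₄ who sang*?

⟦next to e₄⟧ = {x : ⟨x, e₄⟩ ∈ ⟦next to⟧} = {e₁, e₂, e₃, e₇, e₈, e₉}
⟦who sang⟧ = ⟦sang⟧ = {e₃, e₄, e₅, e₇, e₈, e₉}
⟦chef⟧ = {e₁, e₅, e₆, e₇, e₉}
… ∩ ⟦next to e₄⟧ = {e₁, e₅, e₆, e₇, e₉} ∩ {e₁, e₂, e₃, e₇, e₈, e₉} = {e₁, e₇, e₉}
… ∩ ⟦who sang⟧ = {e₁, e₇, e₉} ∩ {e₃, e₄, e₅, e₇, e₈, e₉} = {e₇, e₉}
⟦chef next to e₄ who sang⟧ = {e₇, e₉}; e₂ ∉ this set.

no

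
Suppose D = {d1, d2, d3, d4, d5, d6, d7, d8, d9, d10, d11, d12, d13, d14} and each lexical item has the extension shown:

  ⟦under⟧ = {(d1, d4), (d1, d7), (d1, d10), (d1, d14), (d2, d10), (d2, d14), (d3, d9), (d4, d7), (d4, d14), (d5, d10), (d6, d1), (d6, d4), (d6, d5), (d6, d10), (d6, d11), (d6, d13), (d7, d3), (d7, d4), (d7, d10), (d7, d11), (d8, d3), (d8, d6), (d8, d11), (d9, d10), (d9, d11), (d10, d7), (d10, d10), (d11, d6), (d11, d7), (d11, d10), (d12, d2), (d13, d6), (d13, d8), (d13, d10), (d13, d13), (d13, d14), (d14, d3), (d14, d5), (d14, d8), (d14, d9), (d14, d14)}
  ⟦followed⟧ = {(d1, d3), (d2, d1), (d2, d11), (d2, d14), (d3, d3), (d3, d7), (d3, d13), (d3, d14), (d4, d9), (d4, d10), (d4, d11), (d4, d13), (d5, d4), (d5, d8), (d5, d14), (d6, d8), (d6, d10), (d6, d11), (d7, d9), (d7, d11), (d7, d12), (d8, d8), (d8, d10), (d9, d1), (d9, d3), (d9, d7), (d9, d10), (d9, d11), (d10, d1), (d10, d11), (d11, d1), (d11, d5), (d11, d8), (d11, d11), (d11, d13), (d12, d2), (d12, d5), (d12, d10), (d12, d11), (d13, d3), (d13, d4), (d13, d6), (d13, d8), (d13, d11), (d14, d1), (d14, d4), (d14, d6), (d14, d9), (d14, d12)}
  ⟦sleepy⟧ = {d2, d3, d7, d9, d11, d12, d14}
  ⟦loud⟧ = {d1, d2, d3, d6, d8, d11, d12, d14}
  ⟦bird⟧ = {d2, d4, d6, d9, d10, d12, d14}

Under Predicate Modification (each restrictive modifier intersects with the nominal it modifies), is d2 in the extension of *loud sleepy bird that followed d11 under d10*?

yes

⟦that followed d11⟧ = {x : ⟨x, d11⟩ ∈ ⟦followed⟧} = {d2, d4, d6, d7, d9, d10, d11, d12, d13}
⟦under d10⟧ = {x : ⟨x, d10⟩ ∈ ⟦under⟧} = {d1, d2, d5, d6, d7, d9, d10, d11, d13}
⟦bird⟧ = {d2, d4, d6, d9, d10, d12, d14}
… ∩ ⟦that followed d11⟧ = {d2, d4, d6, d9, d10, d12, d14} ∩ {d2, d4, d6, d7, d9, d10, d11, d12, d13} = {d2, d4, d6, d9, d10, d12}
… ∩ ⟦under d10⟧ = {d2, d4, d6, d9, d10, d12} ∩ {d1, d2, d5, d6, d7, d9, d10, d11, d13} = {d2, d6, d9, d10}
… ∩ ⟦loud⟧ = {d2, d6, d9, d10} ∩ {d1, d2, d3, d6, d8, d11, d12, d14} = {d2, d6}
… ∩ ⟦sleepy⟧ = {d2, d6} ∩ {d2, d3, d7, d9, d11, d12, d14} = {d2}
⟦loud sleepy bird that followed d11 under d10⟧ = {d2}; d2 ∈ this set.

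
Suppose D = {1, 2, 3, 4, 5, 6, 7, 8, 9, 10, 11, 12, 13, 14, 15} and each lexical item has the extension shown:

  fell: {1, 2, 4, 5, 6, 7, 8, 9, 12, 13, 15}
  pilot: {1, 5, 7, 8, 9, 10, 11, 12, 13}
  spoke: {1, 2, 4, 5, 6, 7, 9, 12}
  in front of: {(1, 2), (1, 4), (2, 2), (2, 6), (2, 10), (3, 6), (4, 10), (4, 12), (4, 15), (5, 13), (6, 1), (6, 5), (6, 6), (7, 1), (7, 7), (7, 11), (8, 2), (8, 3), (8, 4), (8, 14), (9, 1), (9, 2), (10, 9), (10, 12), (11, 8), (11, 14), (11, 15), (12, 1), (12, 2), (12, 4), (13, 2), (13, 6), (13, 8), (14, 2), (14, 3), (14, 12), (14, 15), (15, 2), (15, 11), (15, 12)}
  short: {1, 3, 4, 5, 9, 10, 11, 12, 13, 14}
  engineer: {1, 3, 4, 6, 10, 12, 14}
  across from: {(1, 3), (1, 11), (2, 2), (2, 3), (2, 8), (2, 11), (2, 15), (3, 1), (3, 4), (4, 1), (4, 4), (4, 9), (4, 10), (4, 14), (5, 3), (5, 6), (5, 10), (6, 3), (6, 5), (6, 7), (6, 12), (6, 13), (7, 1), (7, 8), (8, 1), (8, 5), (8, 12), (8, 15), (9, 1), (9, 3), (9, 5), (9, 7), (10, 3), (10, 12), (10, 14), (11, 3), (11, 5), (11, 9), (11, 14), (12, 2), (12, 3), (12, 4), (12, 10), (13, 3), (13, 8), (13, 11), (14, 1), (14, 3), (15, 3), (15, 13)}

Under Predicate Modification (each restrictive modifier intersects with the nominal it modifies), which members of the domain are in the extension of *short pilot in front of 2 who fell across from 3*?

{1, 9, 12, 13}

⟦in front of 2⟧ = {x : ⟨x, 2⟩ ∈ ⟦in front of⟧} = {1, 2, 8, 9, 12, 13, 14, 15}
⟦who fell⟧ = ⟦fell⟧ = {1, 2, 4, 5, 6, 7, 8, 9, 12, 13, 15}
⟦across from 3⟧ = {x : ⟨x, 3⟩ ∈ ⟦across from⟧} = {1, 2, 5, 6, 9, 10, 11, 12, 13, 14, 15}
⟦pilot⟧ = {1, 5, 7, 8, 9, 10, 11, 12, 13}
… ∩ ⟦in front of 2⟧ = {1, 5, 7, 8, 9, 10, 11, 12, 13} ∩ {1, 2, 8, 9, 12, 13, 14, 15} = {1, 8, 9, 12, 13}
… ∩ ⟦who fell⟧ = {1, 8, 9, 12, 13} ∩ {1, 2, 4, 5, 6, 7, 8, 9, 12, 13, 15} = {1, 8, 9, 12, 13}
… ∩ ⟦across from 3⟧ = {1, 8, 9, 12, 13} ∩ {1, 2, 5, 6, 9, 10, 11, 12, 13, 14, 15} = {1, 9, 12, 13}
… ∩ ⟦short⟧ = {1, 9, 12, 13} ∩ {1, 3, 4, 5, 9, 10, 11, 12, 13, 14} = {1, 9, 12, 13}
So ⟦short pilot in front of 2 who fell across from 3⟧ = {1, 9, 12, 13}.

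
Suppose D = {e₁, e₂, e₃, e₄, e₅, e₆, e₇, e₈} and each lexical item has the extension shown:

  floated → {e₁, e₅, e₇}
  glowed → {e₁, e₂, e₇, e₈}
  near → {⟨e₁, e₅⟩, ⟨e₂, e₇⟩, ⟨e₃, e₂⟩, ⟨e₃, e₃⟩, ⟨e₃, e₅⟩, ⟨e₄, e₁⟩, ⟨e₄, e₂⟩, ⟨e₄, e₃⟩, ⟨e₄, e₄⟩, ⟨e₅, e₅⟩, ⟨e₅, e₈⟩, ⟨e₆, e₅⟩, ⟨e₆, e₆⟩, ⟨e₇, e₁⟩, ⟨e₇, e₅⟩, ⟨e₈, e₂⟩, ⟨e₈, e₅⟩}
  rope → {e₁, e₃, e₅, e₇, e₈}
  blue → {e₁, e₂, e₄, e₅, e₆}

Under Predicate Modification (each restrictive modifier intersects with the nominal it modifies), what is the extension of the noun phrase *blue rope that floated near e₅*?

⟦that floated⟧ = ⟦floated⟧ = {e₁, e₅, e₇}
⟦near e₅⟧ = {x : ⟨x, e₅⟩ ∈ ⟦near⟧} = {e₁, e₃, e₅, e₆, e₇, e₈}
⟦rope⟧ = {e₁, e₃, e₅, e₇, e₈}
… ∩ ⟦that floated⟧ = {e₁, e₃, e₅, e₇, e₈} ∩ {e₁, e₅, e₇} = {e₁, e₅, e₇}
… ∩ ⟦near e₅⟧ = {e₁, e₅, e₇} ∩ {e₁, e₃, e₅, e₆, e₇, e₈} = {e₁, e₅, e₇}
… ∩ ⟦blue⟧ = {e₁, e₅, e₇} ∩ {e₁, e₂, e₄, e₅, e₆} = {e₁, e₅}
So ⟦blue rope that floated near e₅⟧ = {e₁, e₅}.

{e₁, e₅}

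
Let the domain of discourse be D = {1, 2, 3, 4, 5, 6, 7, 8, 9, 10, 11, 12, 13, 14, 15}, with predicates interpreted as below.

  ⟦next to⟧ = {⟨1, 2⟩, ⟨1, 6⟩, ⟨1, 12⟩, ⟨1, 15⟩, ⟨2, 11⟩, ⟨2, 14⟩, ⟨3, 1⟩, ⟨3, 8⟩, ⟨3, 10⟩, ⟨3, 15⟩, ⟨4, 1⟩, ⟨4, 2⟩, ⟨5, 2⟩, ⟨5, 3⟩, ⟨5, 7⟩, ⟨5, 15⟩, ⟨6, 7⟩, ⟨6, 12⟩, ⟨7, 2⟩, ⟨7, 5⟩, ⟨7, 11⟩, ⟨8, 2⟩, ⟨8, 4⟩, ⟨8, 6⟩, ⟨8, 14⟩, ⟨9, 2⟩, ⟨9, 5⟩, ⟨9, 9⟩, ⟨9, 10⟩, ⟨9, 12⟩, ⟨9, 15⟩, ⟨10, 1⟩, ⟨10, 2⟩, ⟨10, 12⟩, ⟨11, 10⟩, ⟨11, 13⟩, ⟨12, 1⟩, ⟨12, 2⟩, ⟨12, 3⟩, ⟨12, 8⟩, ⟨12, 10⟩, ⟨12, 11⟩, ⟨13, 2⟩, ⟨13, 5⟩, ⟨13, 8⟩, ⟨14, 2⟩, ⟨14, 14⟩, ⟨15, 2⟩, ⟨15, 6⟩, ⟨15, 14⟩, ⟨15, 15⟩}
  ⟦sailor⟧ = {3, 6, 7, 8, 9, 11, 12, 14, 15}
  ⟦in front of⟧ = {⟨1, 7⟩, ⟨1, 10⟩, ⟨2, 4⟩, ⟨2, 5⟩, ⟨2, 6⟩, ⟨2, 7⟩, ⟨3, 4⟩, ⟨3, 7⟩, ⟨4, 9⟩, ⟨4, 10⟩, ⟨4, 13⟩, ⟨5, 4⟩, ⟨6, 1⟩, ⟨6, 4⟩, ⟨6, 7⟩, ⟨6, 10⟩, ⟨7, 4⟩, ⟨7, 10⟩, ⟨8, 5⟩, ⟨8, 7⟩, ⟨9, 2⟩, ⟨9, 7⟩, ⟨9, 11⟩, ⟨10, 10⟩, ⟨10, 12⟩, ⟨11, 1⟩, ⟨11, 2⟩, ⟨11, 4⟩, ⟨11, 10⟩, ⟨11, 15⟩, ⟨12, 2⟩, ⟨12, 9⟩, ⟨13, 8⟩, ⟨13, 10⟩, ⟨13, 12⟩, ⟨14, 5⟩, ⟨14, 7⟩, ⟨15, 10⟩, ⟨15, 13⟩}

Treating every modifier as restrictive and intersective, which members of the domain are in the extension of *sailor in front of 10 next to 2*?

{7, 15}

⟦in front of 10⟧ = {x : ⟨x, 10⟩ ∈ ⟦in front of⟧} = {1, 4, 6, 7, 10, 11, 13, 15}
⟦next to 2⟧ = {x : ⟨x, 2⟩ ∈ ⟦next to⟧} = {1, 4, 5, 7, 8, 9, 10, 12, 13, 14, 15}
⟦sailor⟧ = {3, 6, 7, 8, 9, 11, 12, 14, 15}
… ∩ ⟦in front of 10⟧ = {3, 6, 7, 8, 9, 11, 12, 14, 15} ∩ {1, 4, 6, 7, 10, 11, 13, 15} = {6, 7, 11, 15}
… ∩ ⟦next to 2⟧ = {6, 7, 11, 15} ∩ {1, 4, 5, 7, 8, 9, 10, 12, 13, 14, 15} = {7, 15}
So ⟦sailor in front of 10 next to 2⟧ = {7, 15}.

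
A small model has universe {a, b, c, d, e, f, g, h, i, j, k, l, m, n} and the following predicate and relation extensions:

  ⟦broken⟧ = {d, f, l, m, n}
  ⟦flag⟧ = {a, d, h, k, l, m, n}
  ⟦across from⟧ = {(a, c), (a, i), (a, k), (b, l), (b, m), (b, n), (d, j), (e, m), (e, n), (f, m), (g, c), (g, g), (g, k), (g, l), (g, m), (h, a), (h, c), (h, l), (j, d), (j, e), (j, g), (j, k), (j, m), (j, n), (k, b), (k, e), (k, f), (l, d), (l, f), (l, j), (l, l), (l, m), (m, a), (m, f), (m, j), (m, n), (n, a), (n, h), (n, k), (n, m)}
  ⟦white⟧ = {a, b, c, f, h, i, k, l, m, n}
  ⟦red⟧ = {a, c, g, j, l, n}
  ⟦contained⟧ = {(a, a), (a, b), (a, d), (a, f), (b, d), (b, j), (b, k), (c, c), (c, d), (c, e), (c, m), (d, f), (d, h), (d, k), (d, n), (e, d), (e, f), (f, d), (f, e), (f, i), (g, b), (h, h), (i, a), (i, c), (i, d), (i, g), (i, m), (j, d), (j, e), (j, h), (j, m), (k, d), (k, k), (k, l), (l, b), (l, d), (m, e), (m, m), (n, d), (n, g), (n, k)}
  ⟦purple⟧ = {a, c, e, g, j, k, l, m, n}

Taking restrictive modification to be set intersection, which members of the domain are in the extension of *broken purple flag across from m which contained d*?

⟦across from m⟧ = {x : ⟨x, m⟩ ∈ ⟦across from⟧} = {b, e, f, g, j, l, n}
⟦which contained d⟧ = {x : ⟨x, d⟩ ∈ ⟦contained⟧} = {a, b, c, e, f, i, j, k, l, n}
⟦flag⟧ = {a, d, h, k, l, m, n}
… ∩ ⟦across from m⟧ = {a, d, h, k, l, m, n} ∩ {b, e, f, g, j, l, n} = {l, n}
… ∩ ⟦which contained d⟧ = {l, n} ∩ {a, b, c, e, f, i, j, k, l, n} = {l, n}
… ∩ ⟦broken⟧ = {l, n} ∩ {d, f, l, m, n} = {l, n}
… ∩ ⟦purple⟧ = {l, n} ∩ {a, c, e, g, j, k, l, m, n} = {l, n}
So ⟦broken purple flag across from m which contained d⟧ = {l, n}.

{l, n}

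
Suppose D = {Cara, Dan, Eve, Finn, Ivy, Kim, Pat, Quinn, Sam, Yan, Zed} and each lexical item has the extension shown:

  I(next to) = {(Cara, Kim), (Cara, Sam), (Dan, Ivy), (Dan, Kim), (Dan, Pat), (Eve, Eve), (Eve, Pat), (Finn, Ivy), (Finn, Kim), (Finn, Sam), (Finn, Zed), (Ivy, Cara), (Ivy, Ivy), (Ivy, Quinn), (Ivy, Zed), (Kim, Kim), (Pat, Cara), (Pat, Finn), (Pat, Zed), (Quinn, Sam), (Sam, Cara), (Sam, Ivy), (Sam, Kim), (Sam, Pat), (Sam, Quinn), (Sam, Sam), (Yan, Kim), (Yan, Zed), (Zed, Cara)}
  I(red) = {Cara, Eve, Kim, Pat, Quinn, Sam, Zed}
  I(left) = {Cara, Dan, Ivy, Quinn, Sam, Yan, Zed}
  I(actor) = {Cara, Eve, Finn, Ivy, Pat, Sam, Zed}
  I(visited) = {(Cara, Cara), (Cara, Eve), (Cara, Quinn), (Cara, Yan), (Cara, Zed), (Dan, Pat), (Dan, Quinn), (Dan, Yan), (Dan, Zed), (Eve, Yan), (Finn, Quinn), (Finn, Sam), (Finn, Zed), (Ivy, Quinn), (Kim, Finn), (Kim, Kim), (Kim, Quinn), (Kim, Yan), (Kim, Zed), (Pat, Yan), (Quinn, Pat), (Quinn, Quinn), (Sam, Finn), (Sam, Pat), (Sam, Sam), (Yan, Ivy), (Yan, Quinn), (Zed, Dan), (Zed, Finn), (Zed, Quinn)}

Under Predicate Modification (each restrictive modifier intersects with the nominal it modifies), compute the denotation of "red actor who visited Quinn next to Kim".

⟦who visited Quinn⟧ = {x : ⟨x, Quinn⟩ ∈ ⟦visited⟧} = {Cara, Dan, Finn, Ivy, Kim, Quinn, Yan, Zed}
⟦next to Kim⟧ = {x : ⟨x, Kim⟩ ∈ ⟦next to⟧} = {Cara, Dan, Finn, Kim, Sam, Yan}
⟦actor⟧ = {Cara, Eve, Finn, Ivy, Pat, Sam, Zed}
… ∩ ⟦who visited Quinn⟧ = {Cara, Eve, Finn, Ivy, Pat, Sam, Zed} ∩ {Cara, Dan, Finn, Ivy, Kim, Quinn, Yan, Zed} = {Cara, Finn, Ivy, Zed}
… ∩ ⟦next to Kim⟧ = {Cara, Finn, Ivy, Zed} ∩ {Cara, Dan, Finn, Kim, Sam, Yan} = {Cara, Finn}
… ∩ ⟦red⟧ = {Cara, Finn} ∩ {Cara, Eve, Kim, Pat, Quinn, Sam, Zed} = {Cara}
So ⟦red actor who visited Quinn next to Kim⟧ = {Cara}.

{Cara}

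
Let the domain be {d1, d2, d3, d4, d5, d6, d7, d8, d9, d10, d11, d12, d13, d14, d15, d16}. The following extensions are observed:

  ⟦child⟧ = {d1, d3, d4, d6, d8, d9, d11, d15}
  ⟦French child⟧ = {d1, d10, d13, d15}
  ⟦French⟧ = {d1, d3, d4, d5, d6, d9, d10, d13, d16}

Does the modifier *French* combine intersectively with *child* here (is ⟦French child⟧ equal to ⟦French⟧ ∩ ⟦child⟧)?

no

⟦French⟧ ∩ ⟦child⟧ = {d1, d3, d4, d5, d6, d9, d10, d13, d16} ∩ {d1, d3, d4, d6, d8, d9, d11, d15} = {d1, d3, d4, d6, d9}
Observed ⟦French child⟧ = {d1, d10, d13, d15}.
These differ, so the modifier is not intersective in this model.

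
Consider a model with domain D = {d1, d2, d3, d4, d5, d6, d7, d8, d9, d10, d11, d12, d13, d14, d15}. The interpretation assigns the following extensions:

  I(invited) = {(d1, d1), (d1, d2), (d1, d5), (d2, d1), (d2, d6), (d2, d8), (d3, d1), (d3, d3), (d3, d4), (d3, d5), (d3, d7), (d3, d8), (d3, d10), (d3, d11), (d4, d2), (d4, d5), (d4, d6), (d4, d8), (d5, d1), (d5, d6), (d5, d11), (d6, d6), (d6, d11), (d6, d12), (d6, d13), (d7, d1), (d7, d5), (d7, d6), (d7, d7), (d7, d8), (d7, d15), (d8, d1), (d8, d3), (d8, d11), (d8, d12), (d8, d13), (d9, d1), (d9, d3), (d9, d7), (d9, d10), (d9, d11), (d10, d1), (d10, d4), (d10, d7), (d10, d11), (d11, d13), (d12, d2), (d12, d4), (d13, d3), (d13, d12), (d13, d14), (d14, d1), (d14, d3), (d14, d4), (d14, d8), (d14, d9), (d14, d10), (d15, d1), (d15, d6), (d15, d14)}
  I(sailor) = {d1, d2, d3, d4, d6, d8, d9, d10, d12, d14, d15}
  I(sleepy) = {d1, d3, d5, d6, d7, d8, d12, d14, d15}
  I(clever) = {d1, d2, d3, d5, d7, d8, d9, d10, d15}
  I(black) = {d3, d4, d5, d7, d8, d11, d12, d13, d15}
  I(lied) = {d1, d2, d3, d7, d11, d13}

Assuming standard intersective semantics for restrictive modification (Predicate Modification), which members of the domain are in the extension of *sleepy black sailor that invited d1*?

{d3, d8, d15}

⟦that invited d1⟧ = {x : ⟨x, d1⟩ ∈ ⟦invited⟧} = {d1, d2, d3, d5, d7, d8, d9, d10, d14, d15}
⟦sailor⟧ = {d1, d2, d3, d4, d6, d8, d9, d10, d12, d14, d15}
… ∩ ⟦that invited d1⟧ = {d1, d2, d3, d4, d6, d8, d9, d10, d12, d14, d15} ∩ {d1, d2, d3, d5, d7, d8, d9, d10, d14, d15} = {d1, d2, d3, d8, d9, d10, d14, d15}
… ∩ ⟦sleepy⟧ = {d1, d2, d3, d8, d9, d10, d14, d15} ∩ {d1, d3, d5, d6, d7, d8, d12, d14, d15} = {d1, d3, d8, d14, d15}
… ∩ ⟦black⟧ = {d1, d3, d8, d14, d15} ∩ {d3, d4, d5, d7, d8, d11, d12, d13, d15} = {d3, d8, d15}
So ⟦sleepy black sailor that invited d1⟧ = {d3, d8, d15}.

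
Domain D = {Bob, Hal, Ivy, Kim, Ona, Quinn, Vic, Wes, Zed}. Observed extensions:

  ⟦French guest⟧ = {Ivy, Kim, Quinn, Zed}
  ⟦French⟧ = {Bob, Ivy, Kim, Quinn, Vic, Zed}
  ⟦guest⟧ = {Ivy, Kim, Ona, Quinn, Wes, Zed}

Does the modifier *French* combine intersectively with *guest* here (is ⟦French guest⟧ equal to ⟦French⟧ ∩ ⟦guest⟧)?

yes

⟦French⟧ ∩ ⟦guest⟧ = {Bob, Ivy, Kim, Quinn, Vic, Zed} ∩ {Ivy, Kim, Ona, Quinn, Wes, Zed} = {Ivy, Kim, Quinn, Zed}
Observed ⟦French guest⟧ = {Ivy, Kim, Quinn, Zed}.
These coincide, so the modifier is intersective here.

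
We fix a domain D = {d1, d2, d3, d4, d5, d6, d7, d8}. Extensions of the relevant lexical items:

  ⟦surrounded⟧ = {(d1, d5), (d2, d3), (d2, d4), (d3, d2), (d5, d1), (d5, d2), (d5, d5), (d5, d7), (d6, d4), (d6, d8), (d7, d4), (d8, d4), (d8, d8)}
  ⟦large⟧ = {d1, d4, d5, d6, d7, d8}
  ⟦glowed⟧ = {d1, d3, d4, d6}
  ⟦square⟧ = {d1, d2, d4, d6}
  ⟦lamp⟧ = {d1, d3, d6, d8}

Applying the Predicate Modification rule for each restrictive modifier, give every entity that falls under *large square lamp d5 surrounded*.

⟦d5 surrounded⟧ = {x : ⟨d5, x⟩ ∈ ⟦surrounded⟧} = {d1, d2, d5, d7}
⟦lamp⟧ = {d1, d3, d6, d8}
… ∩ ⟦d5 surrounded⟧ = {d1, d3, d6, d8} ∩ {d1, d2, d5, d7} = {d1}
… ∩ ⟦large⟧ = {d1} ∩ {d1, d4, d5, d6, d7, d8} = {d1}
… ∩ ⟦square⟧ = {d1} ∩ {d1, d2, d4, d6} = {d1}
So ⟦large square lamp d5 surrounded⟧ = {d1}.

{d1}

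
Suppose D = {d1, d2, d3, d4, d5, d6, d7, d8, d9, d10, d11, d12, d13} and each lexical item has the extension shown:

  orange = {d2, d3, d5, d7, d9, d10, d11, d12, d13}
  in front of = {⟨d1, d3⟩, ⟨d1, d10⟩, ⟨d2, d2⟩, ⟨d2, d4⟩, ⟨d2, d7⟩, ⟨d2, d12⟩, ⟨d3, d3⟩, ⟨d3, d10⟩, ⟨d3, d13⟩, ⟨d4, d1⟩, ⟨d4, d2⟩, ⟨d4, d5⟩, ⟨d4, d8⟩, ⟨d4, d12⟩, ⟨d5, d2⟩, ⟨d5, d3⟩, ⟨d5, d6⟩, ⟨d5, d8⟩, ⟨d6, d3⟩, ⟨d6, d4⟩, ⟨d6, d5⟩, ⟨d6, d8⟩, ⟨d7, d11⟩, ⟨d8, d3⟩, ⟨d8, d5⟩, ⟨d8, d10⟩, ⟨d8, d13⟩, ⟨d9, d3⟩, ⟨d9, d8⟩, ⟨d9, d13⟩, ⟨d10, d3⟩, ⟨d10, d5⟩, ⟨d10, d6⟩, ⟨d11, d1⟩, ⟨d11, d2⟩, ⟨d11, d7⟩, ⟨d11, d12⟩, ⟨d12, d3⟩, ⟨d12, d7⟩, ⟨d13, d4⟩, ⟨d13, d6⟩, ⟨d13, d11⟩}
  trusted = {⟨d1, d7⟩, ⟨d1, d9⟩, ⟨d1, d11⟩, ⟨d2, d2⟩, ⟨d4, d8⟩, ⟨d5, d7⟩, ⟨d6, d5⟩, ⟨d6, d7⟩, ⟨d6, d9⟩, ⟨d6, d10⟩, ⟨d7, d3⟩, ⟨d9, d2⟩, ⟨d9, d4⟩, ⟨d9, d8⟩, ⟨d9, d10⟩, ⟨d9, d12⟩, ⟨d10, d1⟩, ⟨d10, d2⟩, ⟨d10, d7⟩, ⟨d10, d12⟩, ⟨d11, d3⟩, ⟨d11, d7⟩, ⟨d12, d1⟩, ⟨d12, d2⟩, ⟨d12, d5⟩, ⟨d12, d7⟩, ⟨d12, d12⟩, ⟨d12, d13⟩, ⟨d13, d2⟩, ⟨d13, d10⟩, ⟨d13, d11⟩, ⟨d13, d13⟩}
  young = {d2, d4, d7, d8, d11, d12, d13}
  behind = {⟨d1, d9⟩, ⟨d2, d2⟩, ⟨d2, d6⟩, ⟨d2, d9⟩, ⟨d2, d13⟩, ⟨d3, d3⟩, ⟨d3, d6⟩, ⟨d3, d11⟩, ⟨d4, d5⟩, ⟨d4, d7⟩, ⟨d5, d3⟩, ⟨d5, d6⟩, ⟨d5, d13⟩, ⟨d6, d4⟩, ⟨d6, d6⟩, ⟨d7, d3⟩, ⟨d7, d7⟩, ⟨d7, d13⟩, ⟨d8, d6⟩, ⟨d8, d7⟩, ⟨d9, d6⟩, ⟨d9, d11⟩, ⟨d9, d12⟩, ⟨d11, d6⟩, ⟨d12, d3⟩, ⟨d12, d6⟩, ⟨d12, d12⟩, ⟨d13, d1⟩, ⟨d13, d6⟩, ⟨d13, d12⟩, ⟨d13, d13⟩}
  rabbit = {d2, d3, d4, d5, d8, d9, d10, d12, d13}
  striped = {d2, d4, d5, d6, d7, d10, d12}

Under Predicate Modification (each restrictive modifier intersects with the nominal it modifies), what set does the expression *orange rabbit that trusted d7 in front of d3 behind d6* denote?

⟦that trusted d7⟧ = {x : ⟨x, d7⟩ ∈ ⟦trusted⟧} = {d1, d5, d6, d10, d11, d12}
⟦in front of d3⟧ = {x : ⟨x, d3⟩ ∈ ⟦in front of⟧} = {d1, d3, d5, d6, d8, d9, d10, d12}
⟦behind d6⟧ = {x : ⟨x, d6⟩ ∈ ⟦behind⟧} = {d2, d3, d5, d6, d8, d9, d11, d12, d13}
⟦rabbit⟧ = {d2, d3, d4, d5, d8, d9, d10, d12, d13}
… ∩ ⟦that trusted d7⟧ = {d2, d3, d4, d5, d8, d9, d10, d12, d13} ∩ {d1, d5, d6, d10, d11, d12} = {d5, d10, d12}
… ∩ ⟦in front of d3⟧ = {d5, d10, d12} ∩ {d1, d3, d5, d6, d8, d9, d10, d12} = {d5, d10, d12}
… ∩ ⟦behind d6⟧ = {d5, d10, d12} ∩ {d2, d3, d5, d6, d8, d9, d11, d12, d13} = {d5, d12}
… ∩ ⟦orange⟧ = {d5, d12} ∩ {d2, d3, d5, d7, d9, d10, d11, d12, d13} = {d5, d12}
So ⟦orange rabbit that trusted d7 in front of d3 behind d6⟧ = {d5, d12}.

{d5, d12}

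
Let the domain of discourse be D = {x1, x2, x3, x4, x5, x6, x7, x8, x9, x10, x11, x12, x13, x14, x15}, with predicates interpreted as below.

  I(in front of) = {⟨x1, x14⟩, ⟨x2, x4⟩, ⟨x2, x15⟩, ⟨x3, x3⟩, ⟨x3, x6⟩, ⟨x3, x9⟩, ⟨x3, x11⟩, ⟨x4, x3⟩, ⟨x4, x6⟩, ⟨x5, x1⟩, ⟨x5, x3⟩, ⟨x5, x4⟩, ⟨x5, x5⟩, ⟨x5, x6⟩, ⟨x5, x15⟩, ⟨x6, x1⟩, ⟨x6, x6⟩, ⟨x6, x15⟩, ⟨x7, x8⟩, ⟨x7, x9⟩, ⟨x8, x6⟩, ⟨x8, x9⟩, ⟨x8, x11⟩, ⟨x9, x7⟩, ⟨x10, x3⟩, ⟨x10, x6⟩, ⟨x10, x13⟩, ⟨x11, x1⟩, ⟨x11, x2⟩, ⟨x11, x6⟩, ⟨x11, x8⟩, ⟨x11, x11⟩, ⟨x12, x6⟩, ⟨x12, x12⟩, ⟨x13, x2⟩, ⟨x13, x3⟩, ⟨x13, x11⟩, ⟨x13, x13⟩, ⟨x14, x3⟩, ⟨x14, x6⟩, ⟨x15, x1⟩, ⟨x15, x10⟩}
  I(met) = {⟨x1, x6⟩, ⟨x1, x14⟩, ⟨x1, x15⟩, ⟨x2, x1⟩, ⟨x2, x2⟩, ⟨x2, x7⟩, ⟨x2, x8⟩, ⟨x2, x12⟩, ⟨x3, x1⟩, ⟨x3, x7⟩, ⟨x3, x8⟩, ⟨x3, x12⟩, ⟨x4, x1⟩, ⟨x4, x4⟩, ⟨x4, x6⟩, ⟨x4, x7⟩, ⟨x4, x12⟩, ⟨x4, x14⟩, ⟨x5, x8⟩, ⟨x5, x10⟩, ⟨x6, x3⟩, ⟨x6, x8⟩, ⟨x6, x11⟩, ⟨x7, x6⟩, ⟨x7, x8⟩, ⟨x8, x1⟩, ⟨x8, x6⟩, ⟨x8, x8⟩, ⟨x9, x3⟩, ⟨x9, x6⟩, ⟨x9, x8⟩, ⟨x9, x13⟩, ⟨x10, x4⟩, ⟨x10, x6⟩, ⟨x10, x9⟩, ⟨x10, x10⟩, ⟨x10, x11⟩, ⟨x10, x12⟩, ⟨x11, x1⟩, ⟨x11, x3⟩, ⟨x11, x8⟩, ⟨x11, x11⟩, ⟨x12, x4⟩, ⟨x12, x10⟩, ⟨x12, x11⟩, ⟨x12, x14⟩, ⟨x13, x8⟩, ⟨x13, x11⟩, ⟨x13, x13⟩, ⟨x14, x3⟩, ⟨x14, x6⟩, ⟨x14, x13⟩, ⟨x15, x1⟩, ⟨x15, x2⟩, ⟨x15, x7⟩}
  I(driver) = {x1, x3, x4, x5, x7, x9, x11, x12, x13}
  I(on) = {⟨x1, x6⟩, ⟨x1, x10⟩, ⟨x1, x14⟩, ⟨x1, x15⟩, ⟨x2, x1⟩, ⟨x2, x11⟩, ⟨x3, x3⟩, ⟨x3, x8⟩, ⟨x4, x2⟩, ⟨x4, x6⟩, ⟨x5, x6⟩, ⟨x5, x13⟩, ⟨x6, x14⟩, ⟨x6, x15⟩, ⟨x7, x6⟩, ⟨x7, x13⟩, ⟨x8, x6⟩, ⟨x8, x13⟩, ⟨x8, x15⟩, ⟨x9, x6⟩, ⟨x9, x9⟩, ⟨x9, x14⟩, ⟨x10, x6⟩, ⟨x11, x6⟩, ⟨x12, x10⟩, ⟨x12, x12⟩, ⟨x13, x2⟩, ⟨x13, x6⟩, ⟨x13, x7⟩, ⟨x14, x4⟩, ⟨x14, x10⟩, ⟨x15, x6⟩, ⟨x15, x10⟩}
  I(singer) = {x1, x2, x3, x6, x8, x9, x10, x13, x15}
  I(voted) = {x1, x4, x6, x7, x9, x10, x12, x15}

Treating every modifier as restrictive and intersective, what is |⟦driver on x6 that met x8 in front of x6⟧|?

⟦on x6⟧ = {x : ⟨x, x6⟩ ∈ ⟦on⟧} = {x1, x4, x5, x7, x8, x9, x10, x11, x13, x15}
⟦that met x8⟧ = {x : ⟨x, x8⟩ ∈ ⟦met⟧} = {x2, x3, x5, x6, x7, x8, x9, x11, x13}
⟦in front of x6⟧ = {x : ⟨x, x6⟩ ∈ ⟦in front of⟧} = {x3, x4, x5, x6, x8, x10, x11, x12, x14}
⟦driver⟧ = {x1, x3, x4, x5, x7, x9, x11, x12, x13}
… ∩ ⟦on x6⟧ = {x1, x3, x4, x5, x7, x9, x11, x12, x13} ∩ {x1, x4, x5, x7, x8, x9, x10, x11, x13, x15} = {x1, x4, x5, x7, x9, x11, x13}
… ∩ ⟦that met x8⟧ = {x1, x4, x5, x7, x9, x11, x13} ∩ {x2, x3, x5, x6, x7, x8, x9, x11, x13} = {x5, x7, x9, x11, x13}
… ∩ ⟦in front of x6⟧ = {x5, x7, x9, x11, x13} ∩ {x3, x4, x5, x6, x8, x10, x11, x12, x14} = {x5, x11}
⟦driver on x6 that met x8 in front of x6⟧ = {x5, x11}, so the cardinality is 2.

2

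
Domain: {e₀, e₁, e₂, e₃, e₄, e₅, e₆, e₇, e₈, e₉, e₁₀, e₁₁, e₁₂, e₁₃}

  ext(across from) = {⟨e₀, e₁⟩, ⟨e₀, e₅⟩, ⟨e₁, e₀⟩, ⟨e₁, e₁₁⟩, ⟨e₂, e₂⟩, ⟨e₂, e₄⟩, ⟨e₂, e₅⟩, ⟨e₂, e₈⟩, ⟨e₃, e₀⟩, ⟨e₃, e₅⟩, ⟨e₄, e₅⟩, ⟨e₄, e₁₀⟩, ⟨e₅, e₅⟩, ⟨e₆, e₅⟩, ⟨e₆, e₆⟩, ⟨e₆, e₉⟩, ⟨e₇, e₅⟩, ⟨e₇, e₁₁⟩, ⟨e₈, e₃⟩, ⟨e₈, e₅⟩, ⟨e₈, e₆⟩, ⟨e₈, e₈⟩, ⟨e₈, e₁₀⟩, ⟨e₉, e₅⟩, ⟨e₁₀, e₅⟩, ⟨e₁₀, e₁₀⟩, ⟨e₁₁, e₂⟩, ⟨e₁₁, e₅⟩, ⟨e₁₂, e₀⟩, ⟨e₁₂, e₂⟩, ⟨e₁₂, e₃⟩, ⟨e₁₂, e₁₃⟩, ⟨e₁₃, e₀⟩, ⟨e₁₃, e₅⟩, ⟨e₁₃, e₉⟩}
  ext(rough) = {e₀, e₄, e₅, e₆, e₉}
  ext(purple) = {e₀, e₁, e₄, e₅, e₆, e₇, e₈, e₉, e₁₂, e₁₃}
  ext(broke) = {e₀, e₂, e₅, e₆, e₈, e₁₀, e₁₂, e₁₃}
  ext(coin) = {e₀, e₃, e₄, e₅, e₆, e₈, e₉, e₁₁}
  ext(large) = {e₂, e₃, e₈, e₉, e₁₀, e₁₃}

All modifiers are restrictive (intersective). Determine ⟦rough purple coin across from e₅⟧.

⟦across from e₅⟧ = {x : ⟨x, e₅⟩ ∈ ⟦across from⟧} = {e₀, e₂, e₃, e₄, e₅, e₆, e₇, e₈, e₉, e₁₀, e₁₁, e₁₃}
⟦coin⟧ = {e₀, e₃, e₄, e₅, e₆, e₈, e₉, e₁₁}
… ∩ ⟦across from e₅⟧ = {e₀, e₃, e₄, e₅, e₆, e₈, e₉, e₁₁} ∩ {e₀, e₂, e₃, e₄, e₅, e₆, e₇, e₈, e₉, e₁₀, e₁₁, e₁₃} = {e₀, e₃, e₄, e₅, e₆, e₈, e₉, e₁₁}
… ∩ ⟦rough⟧ = {e₀, e₃, e₄, e₅, e₆, e₈, e₉, e₁₁} ∩ {e₀, e₄, e₅, e₆, e₉} = {e₀, e₄, e₅, e₆, e₉}
… ∩ ⟦purple⟧ = {e₀, e₄, e₅, e₆, e₉} ∩ {e₀, e₁, e₄, e₅, e₆, e₇, e₈, e₉, e₁₂, e₁₃} = {e₀, e₄, e₅, e₆, e₉}
So ⟦rough purple coin across from e₅⟧ = {e₀, e₄, e₅, e₆, e₉}.

{e₀, e₄, e₅, e₆, e₉}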